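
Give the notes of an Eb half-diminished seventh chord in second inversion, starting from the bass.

Eb half-diminished seventh is Eb–Gb–Bbb–Db. Second inversion puts the fifth (Bbb) in the bass, with the remaining tones above: Bbb, Db, Eb, Gb.

Bbb, Db, Eb, Gb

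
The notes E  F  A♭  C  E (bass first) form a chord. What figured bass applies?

The notes E, F, Ab, C stack in thirds as F–Ab–C–E — an F minor-major seventh chord. The bass E is the seventh, so this is third inversion: figured 4/2.

4/2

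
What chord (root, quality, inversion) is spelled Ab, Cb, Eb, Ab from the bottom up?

Ab minor, root position

Reducing to letter names: Ab, Cb, Eb. These stack in thirds as Ab–Cb–Eb — an Ab minor triad.
Ab is the root of Ab minor; root in the bass means root position (figured bass 5/3).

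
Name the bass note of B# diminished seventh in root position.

The root of B# diminished seventh (B#–D#–F#–A) is B#; that is the bass in root position.

B#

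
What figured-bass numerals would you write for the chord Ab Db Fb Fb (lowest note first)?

6/4

The notes Ab, Db, Fb stack in thirds as Db–Fb–Ab — a Db minor triad. The bass Ab is the fifth, so this is second inversion: figured 6/4.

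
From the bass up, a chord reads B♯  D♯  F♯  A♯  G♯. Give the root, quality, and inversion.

The pitch classes B#, D#, F#, A#, G# arrange in thirds as G#–B#–D#–F#–A#: a G# dominant ninth chord.
With the third (B#) in the bass, the chord is in first inversion.

G# dominant ninth, first inversion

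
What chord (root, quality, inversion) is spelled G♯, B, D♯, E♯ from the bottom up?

Reducing to letter names: G#, B, D#, E#. These stack in thirds as E#–G#–B–D# — an E# half-diminished seventh chord.
The lowest note is G#, the third of the chord, so this is first inversion (figured bass 6/5).

E# half-diminished seventh, first inversion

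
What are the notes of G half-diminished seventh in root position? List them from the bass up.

G half-diminished seventh is G–Bb–Db–F. Root position puts the root (G) in the bass, with the remaining tones above: G, Bb, Db, F.

G, Bb, Db, F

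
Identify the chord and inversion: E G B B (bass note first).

The distinct note names are E, G, B. Stacked in thirds they read E–G–B, which is a minor triad on E.
With the root (E) in the bass, the chord is in root position (figured bass 5/3).

E minor, root position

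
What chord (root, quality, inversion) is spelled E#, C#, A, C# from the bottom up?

Reducing to letter names: E#, C#, A. These stack in thirds as A–C#–E# — an A augmented triad.
The lowest note is E#, the fifth of the chord, so this is second inversion (figured bass 6/4).

A augmented, second inversion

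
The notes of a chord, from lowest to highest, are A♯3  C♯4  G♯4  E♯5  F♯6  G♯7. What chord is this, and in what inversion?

The distinct note names are A#, C#, G#, E#, F#. Stacked in thirds they read F#–A#–C#–E#–G#, which is a major ninth chord on F#.
A# is the third of F# major ninth; third in the bass means first inversion.

F# major ninth, first inversion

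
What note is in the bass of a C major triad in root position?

C

The root of C major (C–E–G) is C; that is the bass in root position.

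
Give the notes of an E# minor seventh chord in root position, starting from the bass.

E# minor seventh is E#–G#–B#–D#. Root position puts the root (E#) in the bass, with the remaining tones above: E#, G#, B#, D#.

E#, G#, B#, D#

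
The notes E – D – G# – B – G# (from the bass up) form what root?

E

The distinct letter names are E, D, G#, B. Arranged as a stack of thirds they read E–G#–B–D, so E is the root (an E dominant seventh chord).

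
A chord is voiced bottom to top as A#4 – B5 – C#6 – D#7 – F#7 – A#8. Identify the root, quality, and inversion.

B major ninth, third inversion

Reducing to letter names: A#, B, C#, D#, F#. These stack in thirds as B–D#–F#–A#–C# — a B major ninth chord.
The lowest note is A#, the seventh of the chord, so this is third inversion.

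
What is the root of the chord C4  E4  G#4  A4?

The distinct letter names are C, E, G#, A. Arranged as a stack of thirds they read A–C–E–G#, so A is the root (an A minor-major seventh chord).

A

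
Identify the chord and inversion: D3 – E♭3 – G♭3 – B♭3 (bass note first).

Eb minor-major seventh, third inversion

The pitch classes D, Eb, Gb, Bb arrange in thirds as Eb–Gb–Bb–D: an Eb minor-major seventh chord.
With the seventh (D) in the bass, the chord is in third inversion (figured bass 4/2).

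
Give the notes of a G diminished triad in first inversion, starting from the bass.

Spelling G diminished: G–Bb–Db. In first inversion the third is bass, giving Bb, Db, G from the bottom.

Bb, Db, G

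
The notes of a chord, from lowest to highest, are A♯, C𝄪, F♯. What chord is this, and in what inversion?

F# augmented, first inversion

Reducing to letter names: A#, C##, F#. These stack in thirds as F#–A#–C## — an F# augmented triad.
With the third (A#) in the bass, the chord is in first inversion (figured bass 6).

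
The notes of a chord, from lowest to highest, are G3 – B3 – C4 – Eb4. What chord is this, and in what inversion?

The distinct note names are G, B, C, Eb. Stacked in thirds they read C–Eb–G–B, which is a minor-major seventh chord on C.
The lowest note is G, the fifth of the chord, so this is second inversion (figured bass 4/3).

C minor-major seventh, second inversion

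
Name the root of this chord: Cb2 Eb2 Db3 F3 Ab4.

Reordering Cb, Eb, Db, F, Ab into stacked thirds gives Db–F–Ab–Cb–Eb; the bottom of that stack, Db, is the root.

Db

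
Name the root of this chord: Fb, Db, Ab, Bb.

Reordering Fb, Db, Ab, Bb into stacked thirds gives Bb–Db–Fb–Ab; the bottom of that stack, Bb, is the root.

Bb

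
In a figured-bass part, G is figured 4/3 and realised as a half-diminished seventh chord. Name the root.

C#

The figures 4/3 mean the fifth of the chord is in the bass. If G is the fifth of a half-diminished seventh chord, the root is C# (chord tones C#–E–G–B).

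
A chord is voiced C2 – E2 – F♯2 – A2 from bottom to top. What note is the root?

C, E, F#, A are the tones of an F# half-diminished seventh chord (F#–A–C–E), making F# the root.

F#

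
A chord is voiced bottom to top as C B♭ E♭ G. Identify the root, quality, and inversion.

C minor seventh, root position

The pitch classes C, Bb, Eb, G arrange in thirds as C–Eb–G–Bb: a C minor seventh chord.
C is the root of C minor seventh; root in the bass means root position (figured bass 7).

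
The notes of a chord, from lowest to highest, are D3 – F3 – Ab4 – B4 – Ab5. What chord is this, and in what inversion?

The pitch classes D, F, Ab, B arrange in thirds as B–D–F–Ab: a B diminished seventh chord.
With the third (D) in the bass, the chord is in first inversion (figured bass 6/5).

B diminished seventh, first inversion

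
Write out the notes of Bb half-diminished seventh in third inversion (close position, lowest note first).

Ab, Bb, Db, Fb

The chord tones are Bb–Db–Fb–Ab. With the seventh (Ab) lowest for third inversion: Ab, Bb, Db, Fb.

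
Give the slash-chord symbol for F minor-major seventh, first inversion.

Fm(maj7)/Ab

First inversion of F minor-major seventh has the third (Ab) in the bass. As a slash chord: Fm(maj7)/Ab.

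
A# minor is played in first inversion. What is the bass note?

C#

In first inversion the third is lowest. For A# minor (A#–C#–E#) that is C#.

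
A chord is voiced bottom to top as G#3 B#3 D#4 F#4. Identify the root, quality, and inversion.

G# dominant seventh, root position

Reducing to letter names: G#, B#, D#, F#. These stack in thirds as G#–B#–D#–F# — a G# dominant seventh chord.
The lowest note is G#, the root of the chord, so this is root position (figured bass 7).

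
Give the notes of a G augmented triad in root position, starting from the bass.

The chord tones are G–B–D#. With the root (G) lowest for root position: G, B, D#.

G, B, D#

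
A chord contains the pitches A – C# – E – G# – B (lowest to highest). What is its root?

The distinct letter names are A, C#, E, G#, B. Arranged as a stack of thirds they read A–C#–E–G#–B, so A is the root (an A major ninth chord).

A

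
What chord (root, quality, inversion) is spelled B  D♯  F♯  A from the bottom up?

B dominant seventh, root position

The distinct note names are B, D#, F#, A. Stacked in thirds they read B–D#–F#–A, which is a dominant seventh chord on B.
With the root (B) in the bass, the chord is in root position (figured bass 7).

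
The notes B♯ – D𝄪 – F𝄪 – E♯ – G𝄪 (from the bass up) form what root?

E#

The distinct letter names are B#, D##, F##, E#, G##. Arranged as a stack of thirds they read E#–G##–B#–D##–F##, so E# is the root (an E# major ninth chord).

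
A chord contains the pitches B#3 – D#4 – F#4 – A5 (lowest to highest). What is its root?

B#

Reordering B#, D#, F#, A into stacked thirds gives B#–D#–F#–A; the bottom of that stack, B#, is the root.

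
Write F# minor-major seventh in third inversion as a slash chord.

F#m(maj7)/E#

Third inversion of F# minor-major seventh has the seventh (E#) in the bass. As a slash chord: F#m(maj7)/E#.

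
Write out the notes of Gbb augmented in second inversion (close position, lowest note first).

Db, Gbb, Bbb

Spelling Gbb augmented: Gbb–Bbb–Db. In second inversion the fifth is bass, giving Db, Gbb, Bbb from the bottom.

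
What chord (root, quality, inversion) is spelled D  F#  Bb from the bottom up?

The distinct note names are D, F#, Bb. Stacked in thirds they read Bb–D–F#, which is an augmented triad on Bb.
With the third (D) in the bass, the chord is in first inversion (figured bass 6).

Bb augmented, first inversion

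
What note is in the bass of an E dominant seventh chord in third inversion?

D

The seventh of E dominant seventh (E–G#–B–D) is D; that is the bass in third inversion.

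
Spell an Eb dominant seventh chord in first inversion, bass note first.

G, Bb, Db, Eb

Spelling Eb dominant seventh: Eb–G–Bb–Db. In first inversion the third is bass, giving G, Bb, Db, Eb from the bottom.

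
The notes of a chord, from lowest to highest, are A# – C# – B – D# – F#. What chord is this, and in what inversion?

The distinct note names are A#, C#, B, D#, F#. Stacked in thirds they read B–D#–F#–A#–C#, which is a major ninth chord on B.
A# is the seventh of B major ninth; seventh in the bass means third inversion.

B major ninth, third inversion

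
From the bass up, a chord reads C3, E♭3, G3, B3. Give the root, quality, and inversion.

The pitch classes C, Eb, G, B arrange in thirds as C–Eb–G–B: a C minor-major seventh chord.
The lowest note is C, the root of the chord, so this is root position (figured bass 7).

C minor-major seventh, root position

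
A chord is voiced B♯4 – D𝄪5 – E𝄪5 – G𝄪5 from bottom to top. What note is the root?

E##

Reordering B#, D##, E##, G## into stacked thirds gives E##–G##–B#–D##; the bottom of that stack, E##, is the root.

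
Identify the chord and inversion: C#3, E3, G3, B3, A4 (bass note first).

A dominant ninth, first inversion

The distinct note names are C#, E, G, B, A. Stacked in thirds they read A–C#–E–G–B, which is a dominant ninth chord on A.
With the third (C#) in the bass, the chord is in first inversion.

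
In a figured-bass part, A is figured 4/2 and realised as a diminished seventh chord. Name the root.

The figures 4/2 mean the seventh of the chord is in the bass. If A is the seventh of a diminished seventh chord, the root is B# (chord tones B#–D#–F#–A).

B#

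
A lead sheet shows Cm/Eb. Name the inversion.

Cm/Eb means C minor with Eb in the bass. Eb is the third of C minor (C–Eb–G), so this is first inversion.

first inversion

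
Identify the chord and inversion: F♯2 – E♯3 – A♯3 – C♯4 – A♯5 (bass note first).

The pitch classes F#, E#, A#, C# arrange in thirds as F#–A#–C#–E#: an F# major seventh chord.
With the root (F#) in the bass, the chord is in root position (figured bass 7).

F# major seventh, root position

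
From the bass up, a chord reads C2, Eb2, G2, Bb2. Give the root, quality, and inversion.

The distinct note names are C, Eb, G, Bb. Stacked in thirds they read C–Eb–G–Bb, which is a minor seventh chord on C.
With the root (C) in the bass, the chord is in root position (figured bass 7).

C minor seventh, root position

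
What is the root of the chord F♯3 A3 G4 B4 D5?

The distinct letter names are F#, A, G, B, D. Arranged as a stack of thirds they read G–B–D–F#–A, so G is the root (a G major ninth chord).

G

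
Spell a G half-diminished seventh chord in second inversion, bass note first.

Db, F, G, Bb

Spelling G half-diminished seventh: G–Bb–Db–F. In second inversion the fifth is bass, giving Db, F, G, Bb from the bottom.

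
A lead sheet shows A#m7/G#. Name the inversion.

third inversion

A#m7/G# means A# minor seventh with G# in the bass. G# is the seventh of A# minor seventh (A#–C#–E#–G#), so this is third inversion.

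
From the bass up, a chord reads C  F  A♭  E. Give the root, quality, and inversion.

Reducing to letter names: C, F, Ab, E. These stack in thirds as F–Ab–C–E — an F minor-major seventh chord.
C is the fifth of F minor-major seventh; fifth in the bass means second inversion (figured bass 4/3).

F minor-major seventh, second inversion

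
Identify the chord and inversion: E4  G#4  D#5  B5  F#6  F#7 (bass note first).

E major ninth, root position

Reducing to letter names: E, G#, D#, B, F#. These stack in thirds as E–G#–B–D#–F# — an E major ninth chord.
With the root (E) in the bass, the chord is in root position.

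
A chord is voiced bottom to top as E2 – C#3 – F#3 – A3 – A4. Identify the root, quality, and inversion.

F# minor seventh, third inversion

The distinct note names are E, C#, F#, A. Stacked in thirds they read F#–A–C#–E, which is a minor seventh chord on F#.
With the seventh (E) in the bass, the chord is in third inversion (figured bass 4/2).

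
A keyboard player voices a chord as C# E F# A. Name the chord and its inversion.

The distinct note names are C#, E, F#, A. Stacked in thirds they read F#–A–C#–E, which is a minor seventh chord on F#.
C# is the fifth of F# minor seventh; fifth in the bass means second inversion (figured bass 4/3).

F# minor seventh, second inversion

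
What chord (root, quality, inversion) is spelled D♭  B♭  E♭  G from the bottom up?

Reducing to letter names: Db, Bb, Eb, G. These stack in thirds as Eb–G–Bb–Db — an Eb dominant seventh chord.
Db is the seventh of Eb dominant seventh; seventh in the bass means third inversion (figured bass 4/2).

Eb dominant seventh, third inversion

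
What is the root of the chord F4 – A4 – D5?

Reordering F, A, D into stacked thirds gives D–F–A; the bottom of that stack, D, is the root.

D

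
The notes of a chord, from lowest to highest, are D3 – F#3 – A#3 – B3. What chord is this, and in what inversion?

B minor-major seventh, first inversion

Reducing to letter names: D, F#, A#, B. These stack in thirds as B–D–F#–A# — a B minor-major seventh chord.
D is the third of B minor-major seventh; third in the bass means first inversion (figured bass 6/5).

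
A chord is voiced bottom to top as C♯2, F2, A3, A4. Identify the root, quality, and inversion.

The distinct note names are C#, F, A. Stacked in thirds they read F–A–C#, which is an augmented triad on F.
With the fifth (C#) in the bass, the chord is in second inversion (figured bass 6/4).

F augmented, second inversion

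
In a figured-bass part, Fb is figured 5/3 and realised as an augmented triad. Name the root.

Fb

The figures 5/3 mean the root of the chord is in the bass. If Fb is the root of an augmented triad, the root is Fb (chord tones Fb–Ab–C).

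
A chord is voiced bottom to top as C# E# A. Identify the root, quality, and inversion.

A augmented, first inversion

Reducing to letter names: C#, E#, A. These stack in thirds as A–C#–E# — an A augmented triad.
C# is the third of A augmented; third in the bass means first inversion (figured bass 6).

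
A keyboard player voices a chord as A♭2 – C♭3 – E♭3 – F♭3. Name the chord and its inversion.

The distinct note names are Ab, Cb, Eb, Fb. Stacked in thirds they read Fb–Ab–Cb–Eb, which is a major seventh chord on Fb.
Ab is the third of Fb major seventh; third in the bass means first inversion (figured bass 6/5).

Fb major seventh, first inversion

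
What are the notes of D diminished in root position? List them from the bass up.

The chord tones are D–F–Ab. With the root (D) lowest for root position: D, F, Ab.

D, F, Ab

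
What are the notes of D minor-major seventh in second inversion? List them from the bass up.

Spelling D minor-major seventh: D–F–A–C#. In second inversion the fifth is bass, giving A, C#, D, F from the bottom.

A, C#, D, F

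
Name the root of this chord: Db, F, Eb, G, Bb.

Db, F, Eb, G, Bb are the tones of an Eb dominant ninth chord (Eb–G–Bb–Db–F), making Eb the root.

Eb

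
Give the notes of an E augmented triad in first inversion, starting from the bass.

E augmented is E–G#–B#. First inversion puts the third (G#) in the bass, with the remaining tones above: G#, B#, E.

G#, B#, E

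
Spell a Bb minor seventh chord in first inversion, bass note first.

Bb minor seventh is Bb–Db–F–Ab. First inversion puts the third (Db) in the bass, with the remaining tones above: Db, F, Ab, Bb.

Db, F, Ab, Bb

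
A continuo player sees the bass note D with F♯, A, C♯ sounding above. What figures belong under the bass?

The notes D, F#, A, C# stack in thirds as D–F#–A–C# — a D major seventh chord. The bass D is the root, so this is root position: figured 7.

7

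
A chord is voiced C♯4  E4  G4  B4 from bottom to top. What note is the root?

C#, E, G, B are the tones of a C# half-diminished seventh chord (C#–E–G–B), making C# the root.

C#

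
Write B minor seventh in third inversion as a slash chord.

Bm7/A

Third inversion of B minor seventh has the seventh (A) in the bass. As a slash chord: Bm7/A.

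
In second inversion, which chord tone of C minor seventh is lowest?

The fifth of C minor seventh (C–Eb–G–Bb) is G; that is the bass in second inversion.

G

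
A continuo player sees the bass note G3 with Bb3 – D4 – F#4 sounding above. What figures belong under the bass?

The notes G, Bb, D, F# stack in thirds as G–Bb–D–F# — a G minor-major seventh chord. The bass G is the root, so this is root position: figured 7.

7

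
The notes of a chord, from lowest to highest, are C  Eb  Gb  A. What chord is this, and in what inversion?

The distinct note names are C, Eb, Gb, A. Stacked in thirds they read A–C–Eb–Gb, which is a diminished seventh chord on A.
C is the third of A diminished seventh; third in the bass means first inversion (figured bass 6/5).

A diminished seventh, first inversion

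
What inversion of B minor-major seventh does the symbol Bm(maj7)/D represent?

first inversion

Bm(maj7)/D means B minor-major seventh with D in the bass. D is the third of B minor-major seventh (B–D–F#–A#), so this is first inversion.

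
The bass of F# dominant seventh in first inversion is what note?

A#

The third of F# dominant seventh (F#–A#–C#–E) is A#; that is the bass in first inversion.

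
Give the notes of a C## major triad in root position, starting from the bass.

C## major is C##–E##–G##. Root position puts the root (C##) in the bass, with the remaining tones above: C##, E##, G##.

C##, E##, G##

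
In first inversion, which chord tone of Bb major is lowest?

D

The third of Bb major (Bb–D–F) is D; that is the bass in first inversion.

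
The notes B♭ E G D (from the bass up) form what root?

Reordering Bb, E, G, D into stacked thirds gives E–G–Bb–D; the bottom of that stack, E, is the root.

E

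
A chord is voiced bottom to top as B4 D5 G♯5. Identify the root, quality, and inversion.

G# diminished, first inversion

Reducing to letter names: B, D, G#. These stack in thirds as G#–B–D — a G# diminished triad.
With the third (B) in the bass, the chord is in first inversion (figured bass 6).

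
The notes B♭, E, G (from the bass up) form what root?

E

The distinct letter names are Bb, E, G. Arranged as a stack of thirds they read E–G–Bb, so E is the root (an E diminished triad).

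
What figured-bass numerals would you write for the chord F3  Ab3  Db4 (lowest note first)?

6

The notes F, Ab, Db stack in thirds as Db–F–Ab — a Db major triad. The bass F is the third, so this is first inversion: figured 6.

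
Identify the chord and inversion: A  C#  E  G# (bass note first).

Reducing to letter names: A, C#, E, G#. These stack in thirds as A–C#–E–G# — an A major seventh chord.
The lowest note is A, the root of the chord, so this is root position (figured bass 7).

A major seventh, root position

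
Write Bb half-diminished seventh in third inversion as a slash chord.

Third inversion of Bb half-diminished seventh has the seventh (Ab) in the bass. As a slash chord: Bbø7/Ab.

Bbø7/Ab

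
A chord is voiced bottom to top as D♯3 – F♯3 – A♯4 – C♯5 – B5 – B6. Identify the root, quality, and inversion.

The pitch classes D#, F#, A#, C#, B arrange in thirds as B–D#–F#–A#–C#: a B major ninth chord.
With the third (D#) in the bass, the chord is in first inversion.

B major ninth, first inversion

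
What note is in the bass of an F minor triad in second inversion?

C

In second inversion the fifth is lowest. For F minor (F–Ab–C) that is C.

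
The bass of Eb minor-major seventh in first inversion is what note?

Gb

In first inversion the third is lowest. For Eb minor-major seventh (Eb–Gb–Bb–D) that is Gb.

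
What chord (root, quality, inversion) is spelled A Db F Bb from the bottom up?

Bb minor-major seventh, third inversion

The distinct note names are A, Db, F, Bb. Stacked in thirds they read Bb–Db–F–A, which is a minor-major seventh chord on Bb.
The lowest note is A, the seventh of the chord, so this is third inversion (figured bass 4/2).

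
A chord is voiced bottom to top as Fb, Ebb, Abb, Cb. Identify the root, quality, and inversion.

Fb minor seventh, root position

The distinct note names are Fb, Ebb, Abb, Cb. Stacked in thirds they read Fb–Abb–Cb–Ebb, which is a minor seventh chord on Fb.
Fb is the root of Fb minor seventh; root in the bass means root position (figured bass 7).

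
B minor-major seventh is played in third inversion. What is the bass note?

A#

B minor-major seventh is B–D–F#–A#. Third inversion places the seventh in the bass: A#.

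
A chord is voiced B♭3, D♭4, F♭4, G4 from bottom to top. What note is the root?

G

Bb, Db, Fb, G are the tones of a G diminished seventh chord (G–Bb–Db–Fb), making G the root.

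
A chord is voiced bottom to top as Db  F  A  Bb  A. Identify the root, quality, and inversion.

Reducing to letter names: Db, F, A, Bb. These stack in thirds as Bb–Db–F–A — a Bb minor-major seventh chord.
Db is the third of Bb minor-major seventh; third in the bass means first inversion (figured bass 6/5).

Bb minor-major seventh, first inversion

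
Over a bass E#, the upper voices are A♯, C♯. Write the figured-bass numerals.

6/4

The notes E#, A#, C# stack in thirds as A#–C#–E# — an A# minor triad. The bass E# is the fifth, so this is second inversion: figured 6/4.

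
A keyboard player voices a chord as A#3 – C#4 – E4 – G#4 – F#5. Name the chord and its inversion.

F# dominant ninth, first inversion

The pitch classes A#, C#, E, G#, F# arrange in thirds as F#–A#–C#–E–G#: an F# dominant ninth chord.
A# is the third of F# dominant ninth; third in the bass means first inversion.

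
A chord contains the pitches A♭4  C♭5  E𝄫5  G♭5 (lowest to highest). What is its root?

Ab

Ab, Cb, Ebb, Gb are the tones of an Ab half-diminished seventh chord (Ab–Cb–Ebb–Gb), making Ab the root.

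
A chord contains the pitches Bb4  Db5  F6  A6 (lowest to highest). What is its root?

Reordering Bb, Db, F, A into stacked thirds gives Bb–Db–F–A; the bottom of that stack, Bb, is the root.

Bb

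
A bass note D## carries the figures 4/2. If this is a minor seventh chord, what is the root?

E##

The figures 4/2 mean the seventh of the chord is in the bass. If D## is the seventh of a minor seventh chord, the root is E## (chord tones E##–G##–B##–D##).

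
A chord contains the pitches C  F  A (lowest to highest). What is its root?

Reordering C, F, A into stacked thirds gives F–A–C; the bottom of that stack, F, is the root.

F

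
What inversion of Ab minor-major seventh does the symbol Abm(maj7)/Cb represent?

first inversion

Abm(maj7)/Cb means Ab minor-major seventh with Cb in the bass. Cb is the third of Ab minor-major seventh (Ab–Cb–Eb–G), so this is first inversion.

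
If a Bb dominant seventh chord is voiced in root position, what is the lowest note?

Bb

The root of Bb dominant seventh (Bb–D–F–Ab) is Bb; that is the bass in root position.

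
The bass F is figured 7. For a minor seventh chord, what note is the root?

F

The figures 7 mean the root of the chord is in the bass. If F is the root of a minor seventh chord, the root is F (chord tones F–Ab–C–Eb).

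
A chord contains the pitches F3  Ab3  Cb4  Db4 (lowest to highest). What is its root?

The distinct letter names are F, Ab, Cb, Db. Arranged as a stack of thirds they read Db–F–Ab–Cb, so Db is the root (a Db dominant seventh chord).

Db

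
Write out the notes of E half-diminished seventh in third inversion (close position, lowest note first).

D, E, G, Bb

E half-diminished seventh is E–G–Bb–D. Third inversion puts the seventh (D) in the bass, with the remaining tones above: D, E, G, Bb.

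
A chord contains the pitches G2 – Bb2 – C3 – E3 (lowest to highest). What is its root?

C

Reordering G, Bb, C, E into stacked thirds gives C–E–G–Bb; the bottom of that stack, C, is the root.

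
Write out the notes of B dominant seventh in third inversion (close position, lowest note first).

B dominant seventh is B–D#–F#–A. Third inversion puts the seventh (A) in the bass, with the remaining tones above: A, B, D#, F#.

A, B, D#, F#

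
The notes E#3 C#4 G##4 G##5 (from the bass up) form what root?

E#, C#, G## are the tones of a C# augmented triad (C#–E#–G##), making C# the root.

C#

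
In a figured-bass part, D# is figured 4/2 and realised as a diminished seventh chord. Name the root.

The figures 4/2 mean the seventh of the chord is in the bass. If D# is the seventh of a diminished seventh chord, the root is E## (chord tones E##–G##–B#–D#).

E##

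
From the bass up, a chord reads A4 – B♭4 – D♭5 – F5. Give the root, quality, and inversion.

Bb minor-major seventh, third inversion

The pitch classes A, Bb, Db, F arrange in thirds as Bb–Db–F–A: a Bb minor-major seventh chord.
The lowest note is A, the seventh of the chord, so this is third inversion (figured bass 4/2).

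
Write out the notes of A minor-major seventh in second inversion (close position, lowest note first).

E, G#, A, C

The chord tones are A–C–E–G#. With the fifth (E) lowest for second inversion: E, G#, A, C.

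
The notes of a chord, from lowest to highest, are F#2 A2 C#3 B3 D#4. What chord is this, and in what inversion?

B dominant ninth, second inversion

The distinct note names are F#, A, C#, B, D#. Stacked in thirds they read B–D#–F#–A–C#, which is a dominant ninth chord on B.
The lowest note is F#, the fifth of the chord, so this is second inversion.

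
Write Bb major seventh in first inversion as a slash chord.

Bbmaj7/D

First inversion of Bb major seventh has the third (D) in the bass. As a slash chord: Bbmaj7/D.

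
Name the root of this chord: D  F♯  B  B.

B

The distinct letter names are D, F#, B. Arranged as a stack of thirds they read B–D–F#, so B is the root (a B minor triad).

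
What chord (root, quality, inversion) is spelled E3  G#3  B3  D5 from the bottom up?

The pitch classes E, G#, B, D arrange in thirds as E–G#–B–D: an E dominant seventh chord.
The lowest note is E, the root of the chord, so this is root position (figured bass 7).

E dominant seventh, root position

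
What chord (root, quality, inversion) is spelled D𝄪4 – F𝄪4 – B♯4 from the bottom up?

The distinct note names are D##, F##, B#. Stacked in thirds they read B#–D##–F##, which is a major triad on B#.
D## is the third of B# major; third in the bass means first inversion (figured bass 6).

B# major, first inversion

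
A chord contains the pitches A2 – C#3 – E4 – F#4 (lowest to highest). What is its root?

The distinct letter names are A, C#, E, F#. Arranged as a stack of thirds they read F#–A–C#–E, so F# is the root (an F# minor seventh chord).

F#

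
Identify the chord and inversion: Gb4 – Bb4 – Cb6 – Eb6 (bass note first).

Cb major seventh, second inversion

Reducing to letter names: Gb, Bb, Cb, Eb. These stack in thirds as Cb–Eb–Gb–Bb — a Cb major seventh chord.
Gb is the fifth of Cb major seventh; fifth in the bass means second inversion (figured bass 4/3).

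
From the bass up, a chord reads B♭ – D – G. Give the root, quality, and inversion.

The distinct note names are Bb, D, G. Stacked in thirds they read G–Bb–D, which is a minor triad on G.
Bb is the third of G minor; third in the bass means first inversion (figured bass 6).

G minor, first inversion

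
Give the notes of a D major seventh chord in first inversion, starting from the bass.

F#, A, C#, D

Spelling D major seventh: D–F#–A–C#. In first inversion the third is bass, giving F#, A, C#, D from the bottom.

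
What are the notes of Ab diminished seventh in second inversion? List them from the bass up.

Ebb, Gbb, Ab, Cb

Spelling Ab diminished seventh: Ab–Cb–Ebb–Gbb. In second inversion the fifth is bass, giving Ebb, Gbb, Ab, Cb from the bottom.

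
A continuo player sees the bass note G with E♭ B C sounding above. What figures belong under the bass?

The notes G, Eb, B, C stack in thirds as C–Eb–G–B — a C minor-major seventh chord. The bass G is the fifth, so this is second inversion: figured 4/3.

4/3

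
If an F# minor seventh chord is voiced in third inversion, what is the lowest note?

F# minor seventh is F#–A–C#–E. Third inversion places the seventh in the bass: E.

E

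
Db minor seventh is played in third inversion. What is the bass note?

Cb

In third inversion the seventh is lowest. For Db minor seventh (Db–Fb–Ab–Cb) that is Cb.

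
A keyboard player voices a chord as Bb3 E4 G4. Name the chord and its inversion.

E diminished, second inversion

Reducing to letter names: Bb, E, G. These stack in thirds as E–G–Bb — an E diminished triad.
The lowest note is Bb, the fifth of the chord, so this is second inversion (figured bass 6/4).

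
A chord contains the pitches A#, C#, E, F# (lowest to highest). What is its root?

F#

The distinct letter names are A#, C#, E, F#. Arranged as a stack of thirds they read F#–A#–C#–E, so F# is the root (an F# dominant seventh chord).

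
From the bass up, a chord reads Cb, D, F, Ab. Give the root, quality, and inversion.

D diminished seventh, third inversion

Reducing to letter names: Cb, D, F, Ab. These stack in thirds as D–F–Ab–Cb — a D diminished seventh chord.
With the seventh (Cb) in the bass, the chord is in third inversion (figured bass 4/2).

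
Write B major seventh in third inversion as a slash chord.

Third inversion of B major seventh has the seventh (A#) in the bass. As a slash chord: Bmaj7/A#.

Bmaj7/A#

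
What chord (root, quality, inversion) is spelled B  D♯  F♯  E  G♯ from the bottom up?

The distinct note names are B, D#, F#, E, G#. Stacked in thirds they read E–G#–B–D#–F#, which is a major ninth chord on E.
B is the fifth of E major ninth; fifth in the bass means second inversion.

E major ninth, second inversion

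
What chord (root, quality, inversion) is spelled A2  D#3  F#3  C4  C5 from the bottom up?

The distinct note names are A, D#, F#, C. Stacked in thirds they read D#–F#–A–C, which is a diminished seventh chord on D#.
A is the fifth of D# diminished seventh; fifth in the bass means second inversion (figured bass 4/3).

D# diminished seventh, second inversion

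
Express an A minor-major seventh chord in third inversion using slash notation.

Am(maj7)/G#

Third inversion of A minor-major seventh has the seventh (G#) in the bass. As a slash chord: Am(maj7)/G#.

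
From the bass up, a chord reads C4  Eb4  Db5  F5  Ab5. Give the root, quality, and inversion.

Db major ninth, third inversion

The distinct note names are C, Eb, Db, F, Ab. Stacked in thirds they read Db–F–Ab–C–Eb, which is a major ninth chord on Db.
C is the seventh of Db major ninth; seventh in the bass means third inversion.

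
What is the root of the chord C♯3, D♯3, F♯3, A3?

C#, D#, F#, A are the tones of a D# half-diminished seventh chord (D#–F#–A–C#), making D# the root.

D#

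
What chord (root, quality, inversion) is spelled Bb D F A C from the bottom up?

Bb major ninth, root position

Reducing to letter names: Bb, D, F, A, C. These stack in thirds as Bb–D–F–A–C — a Bb major ninth chord.
With the root (Bb) in the bass, the chord is in root position.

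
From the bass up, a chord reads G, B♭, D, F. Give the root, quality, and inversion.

G minor seventh, root position

The distinct note names are G, Bb, D, F. Stacked in thirds they read G–Bb–D–F, which is a minor seventh chord on G.
The lowest note is G, the root of the chord, so this is root position (figured bass 7).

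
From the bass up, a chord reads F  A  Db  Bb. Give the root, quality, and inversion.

Bb minor-major seventh, second inversion

The pitch classes F, A, Db, Bb arrange in thirds as Bb–Db–F–A: a Bb minor-major seventh chord.
F is the fifth of Bb minor-major seventh; fifth in the bass means second inversion (figured bass 4/3).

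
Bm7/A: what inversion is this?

Bm7/A means B minor seventh with A in the bass. A is the seventh of B minor seventh (B–D–F#–A), so this is third inversion.

third inversion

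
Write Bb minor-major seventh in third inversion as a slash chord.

Third inversion of Bb minor-major seventh has the seventh (A) in the bass. As a slash chord: Bbm(maj7)/A.

Bbm(maj7)/A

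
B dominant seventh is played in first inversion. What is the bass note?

B dominant seventh is B–D#–F#–A. First inversion places the third in the bass: D#.

D#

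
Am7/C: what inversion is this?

first inversion

Am7/C means A minor seventh with C in the bass. C is the third of A minor seventh (A–C–E–G), so this is first inversion.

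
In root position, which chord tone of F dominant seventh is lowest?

F

F dominant seventh is F–A–C–Eb. Root position places the root in the bass: F.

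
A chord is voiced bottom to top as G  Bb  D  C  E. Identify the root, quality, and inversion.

C dominant ninth, second inversion

Reducing to letter names: G, Bb, D, C, E. These stack in thirds as C–E–G–Bb–D — a C dominant ninth chord.
G is the fifth of C dominant ninth; fifth in the bass means second inversion.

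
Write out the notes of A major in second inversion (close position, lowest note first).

E, A, C#

The chord tones are A–C#–E. With the fifth (E) lowest for second inversion: E, A, C#.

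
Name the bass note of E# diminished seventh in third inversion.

D

The seventh of E# diminished seventh (E#–G#–B–D) is D; that is the bass in third inversion.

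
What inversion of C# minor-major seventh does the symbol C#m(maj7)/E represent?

C#m(maj7)/E means C# minor-major seventh with E in the bass. E is the third of C# minor-major seventh (C#–E–G#–B#), so this is first inversion.

first inversion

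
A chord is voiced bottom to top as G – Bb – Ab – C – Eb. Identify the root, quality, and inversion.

Ab major ninth, third inversion

The pitch classes G, Bb, Ab, C, Eb arrange in thirds as Ab–C–Eb–G–Bb: an Ab major ninth chord.
With the seventh (G) in the bass, the chord is in third inversion.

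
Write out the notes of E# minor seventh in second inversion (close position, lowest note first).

B#, D#, E#, G#

E# minor seventh is E#–G#–B#–D#. Second inversion puts the fifth (B#) in the bass, with the remaining tones above: B#, D#, E#, G#.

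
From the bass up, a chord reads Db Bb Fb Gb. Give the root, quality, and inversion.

Gb dominant seventh, second inversion

The distinct note names are Db, Bb, Fb, Gb. Stacked in thirds they read Gb–Bb–Db–Fb, which is a dominant seventh chord on Gb.
Db is the fifth of Gb dominant seventh; fifth in the bass means second inversion (figured bass 4/3).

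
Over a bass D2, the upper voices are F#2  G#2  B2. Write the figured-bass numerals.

The notes D, F#, G#, B stack in thirds as G#–B–D–F# — a G# half-diminished seventh chord. The bass D is the fifth, so this is second inversion: figured 4/3.

4/3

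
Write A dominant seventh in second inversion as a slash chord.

Second inversion of A dominant seventh has the fifth (E) in the bass. As a slash chord: A7/E.

A7/E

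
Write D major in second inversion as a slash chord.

D/A

Second inversion of D major has the fifth (A) in the bass. As a slash chord: D/A.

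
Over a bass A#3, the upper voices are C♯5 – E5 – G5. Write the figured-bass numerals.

The notes A#, C#, E, G stack in thirds as A#–C#–E–G — an A# diminished seventh chord. The bass A# is the root, so this is root position: figured 7.

7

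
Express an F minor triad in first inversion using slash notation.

Fm/Ab

First inversion of F minor has the third (Ab) in the bass. As a slash chord: Fm/Ab.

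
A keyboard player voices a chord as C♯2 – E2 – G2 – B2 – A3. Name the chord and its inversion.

A dominant ninth, first inversion

The pitch classes C#, E, G, B, A arrange in thirds as A–C#–E–G–B: an A dominant ninth chord.
With the third (C#) in the bass, the chord is in first inversion.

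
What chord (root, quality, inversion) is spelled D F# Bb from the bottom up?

Bb augmented, first inversion

The pitch classes D, F#, Bb arrange in thirds as Bb–D–F#: a Bb augmented triad.
D is the third of Bb augmented; third in the bass means first inversion (figured bass 6).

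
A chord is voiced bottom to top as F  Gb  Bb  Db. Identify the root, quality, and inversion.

Gb major seventh, third inversion

The distinct note names are F, Gb, Bb, Db. Stacked in thirds they read Gb–Bb–Db–F, which is a major seventh chord on Gb.
With the seventh (F) in the bass, the chord is in third inversion (figured bass 4/2).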